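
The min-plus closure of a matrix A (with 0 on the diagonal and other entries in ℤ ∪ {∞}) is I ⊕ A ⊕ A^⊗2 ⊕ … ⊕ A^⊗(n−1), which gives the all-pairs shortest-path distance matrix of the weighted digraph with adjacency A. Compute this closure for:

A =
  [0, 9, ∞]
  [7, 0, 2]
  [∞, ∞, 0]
Closure =
  [0, 9, 11]
  [7, 0, 2]
  [∞, ∞, 0]

This is the Floyd-Warshall all-pairs shortest-path computation. For each intermediate vertex k = 0, 1, …, 2, update dist[i][j] ← min(dist[i][j], dist[i][k] + dist[k][j]). The final matrix gives, for each (i, j), the minimum total weight of any directed path from i to j (possibly empty when i = j).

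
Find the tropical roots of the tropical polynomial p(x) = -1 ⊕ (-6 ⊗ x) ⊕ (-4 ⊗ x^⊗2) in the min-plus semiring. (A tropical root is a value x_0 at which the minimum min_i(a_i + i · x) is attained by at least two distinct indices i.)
Roots: {-2, 5}

Each tropical root is a break point of the lower envelope of the lines y = a_i + i · x (there are 3 lines, with slopes 0, 1, ..., 2). Only the lines that attain the minimum somewhere contribute to roots; other lines are dominated. Here the surviving (envelope) indices are i = 2, i = 1, i = 0.
Intersections between consecutive envelope lines give the roots: for adjacent envelope indices i < j the intersection is x = (a_i − a_j) / (j − i). Reading off the sorted break points: {-2, 5}.
Verification: at each break x_0, at least two indices attain the minimum of min_i(a_i + i · x_0).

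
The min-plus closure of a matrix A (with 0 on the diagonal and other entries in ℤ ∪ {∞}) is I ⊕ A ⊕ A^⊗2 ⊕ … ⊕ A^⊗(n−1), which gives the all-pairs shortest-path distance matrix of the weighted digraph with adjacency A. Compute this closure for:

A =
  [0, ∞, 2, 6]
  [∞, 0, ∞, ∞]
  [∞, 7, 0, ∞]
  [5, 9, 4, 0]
Closure =
  [0, 9, 2, 6]
  [∞, 0, ∞, ∞]
  [∞, 7, 0, ∞]
  [5, 9, 4, 0]

This is the Floyd-Warshall all-pairs shortest-path computation. For each intermediate vertex k = 0, 1, …, 3, update dist[i][j] ← min(dist[i][j], dist[i][k] + dist[k][j]). The final matrix gives, for each (i, j), the minimum total weight of any directed path from i to j (possibly empty when i = j).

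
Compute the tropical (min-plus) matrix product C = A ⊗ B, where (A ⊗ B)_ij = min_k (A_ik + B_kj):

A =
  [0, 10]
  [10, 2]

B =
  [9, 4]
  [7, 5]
A ⊗ B =
  [9, 4]
  [9, 7]

Apply the min-plus product entry-by-entry:
  C[0][0] = min over k of (A[0][0] + B[0][0] = 0 + 9 = 9, A[0][1] + B[1][0] = 10 + 7 = 17) = 9 (attained at k = 0)
  C[0][1] = min over k of (A[0][0] + B[0][1] = 0 + 4 = 4, A[0][1] + B[1][1] = 10 + 5 = 15) = 4 (attained at k = 0)
  C[1][0] = min over k of (A[1][0] + B[0][0] = 10 + 9 = 19, A[1][1] + B[1][0] = 2 + 7 = 9) = 9 (attained at k = 1)
  C[1][1] = min over k of (A[1][0] + B[0][1] = 10 + 4 = 14, A[1][1] + B[1][1] = 2 + 5 = 7) = 7 (attained at k = 1)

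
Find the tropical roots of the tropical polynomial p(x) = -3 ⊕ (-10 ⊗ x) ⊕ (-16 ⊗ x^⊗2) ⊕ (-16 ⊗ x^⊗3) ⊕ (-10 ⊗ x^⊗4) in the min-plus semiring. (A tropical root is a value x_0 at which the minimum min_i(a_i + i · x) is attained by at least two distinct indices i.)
Roots: {-6, 0, 6, 7}

Each tropical root is a break point of the lower envelope of the lines y = a_i + i · x (there are 5 lines, with slopes 0, 1, ..., 4). Only the lines that attain the minimum somewhere contribute to roots; other lines are dominated. Here the surviving (envelope) indices are i = 4, i = 3, i = 2, i = 1, i = 0.
Intersections between consecutive envelope lines give the roots: for adjacent envelope indices i < j the intersection is x = (a_i − a_j) / (j − i). Reading off the sorted break points: {-6, 0, 6, 7}.
Verification: at each break x_0, at least two indices attain the minimum of min_i(a_i + i · x_0).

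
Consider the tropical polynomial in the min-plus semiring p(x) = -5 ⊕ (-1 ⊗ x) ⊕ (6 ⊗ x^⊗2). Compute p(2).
p(2) = -5

A tropical monomial a ⊗ x^⊗i evaluates to a + i · x. Evaluating each term at x = 2:
  Term 0 contributes -5 + 0 · 2 = -5
  Term 1 contributes -1 + 1 · 2 = 1
  Term 2 contributes 6 + 2 · 2 = 10
p(2) = ⊕ of these = min[-5, 1, 10] = -5.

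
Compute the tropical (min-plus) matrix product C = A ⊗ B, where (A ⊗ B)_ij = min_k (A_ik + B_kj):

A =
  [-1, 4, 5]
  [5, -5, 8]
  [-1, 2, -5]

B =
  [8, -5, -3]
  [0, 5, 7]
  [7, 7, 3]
A ⊗ B =
  [4, -6, -4]
  [-5, 0, 2]
  [2, -6, -4]

Apply the min-plus product entry-by-entry:
  C[0][0] = min over k of (A[0][0] + B[0][0] = -1 + 8 = 7, A[0][1] + B[1][0] = 4 + 0 = 4, A[0][2] + B[2][0] = 5 + 7 = 12) = 4 (attained at k = 1)
  C[0][1] = min over k of (A[0][0] + B[0][1] = -1 + -5 = -6, A[0][1] + B[1][1] = 4 + 5 = 9, A[0][2] + B[2][1] = 5 + 7 = 12) = -6 (attained at k = 0)
  C[0][2] = min over k of (A[0][0] + B[0][2] = -1 + -3 = -4, A[0][1] + B[1][2] = 4 + 7 = 11, A[0][2] + B[2][2] = 5 + 3 = 8) = -4 (attained at k = 0)
  C[1][0] = min over k of (A[1][0] + B[0][0] = 5 + 8 = 13, A[1][1] + B[1][0] = -5 + 0 = -5, A[1][2] + B[2][0] = 8 + 7 = 15) = -5 (attained at k = 1)
  C[1][1] = min over k of (A[1][0] + B[0][1] = 5 + -5 = 0, A[1][1] + B[1][1] = -5 + 5 = 0, A[1][2] + B[2][1] = 8 + 7 = 15) = 0 (attained at k = 0)
  C[1][2] = min over k of (A[1][0] + B[0][2] = 5 + -3 = 2, A[1][1] + B[1][2] = -5 + 7 = 2, A[1][2] + B[2][2] = 8 + 3 = 11) = 2 (attained at k = 0)
  C[2][0] = min over k of (A[2][0] + B[0][0] = -1 + 8 = 7, A[2][1] + B[1][0] = 2 + 0 = 2, A[2][2] + B[2][0] = -5 + 7 = 2) = 2 (attained at k = 1)
  C[2][1] = min over k of (A[2][0] + B[0][1] = -1 + -5 = -6, A[2][1] + B[1][1] = 2 + 5 = 7, A[2][2] + B[2][1] = -5 + 7 = 2) = -6 (attained at k = 0)
  C[2][2] = min over k of (A[2][0] + B[0][2] = -1 + -3 = -4, A[2][1] + B[1][2] = 2 + 7 = 9, A[2][2] + B[2][2] = -5 + 3 = -2) = -4 (attained at k = 0)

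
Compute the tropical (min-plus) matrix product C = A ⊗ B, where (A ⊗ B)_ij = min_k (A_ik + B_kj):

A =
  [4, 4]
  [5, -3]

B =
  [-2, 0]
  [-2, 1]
A ⊗ B =
  [2, 4]
  [-5, -2]

Apply the min-plus product entry-by-entry:
  C[0][0] = min over k of (A[0][0] + B[0][0] = 4 + -2 = 2, A[0][1] + B[1][0] = 4 + -2 = 2) = 2 (attained at k = 0)
  C[0][1] = min over k of (A[0][0] + B[0][1] = 4 + 0 = 4, A[0][1] + B[1][1] = 4 + 1 = 5) = 4 (attained at k = 0)
  C[1][0] = min over k of (A[1][0] + B[0][0] = 5 + -2 = 3, A[1][1] + B[1][0] = -3 + -2 = -5) = -5 (attained at k = 1)
  C[1][1] = min over k of (A[1][0] + B[0][1] = 5 + 0 = 5, A[1][1] + B[1][1] = -3 + 1 = -2) = -2 (attained at k = 1)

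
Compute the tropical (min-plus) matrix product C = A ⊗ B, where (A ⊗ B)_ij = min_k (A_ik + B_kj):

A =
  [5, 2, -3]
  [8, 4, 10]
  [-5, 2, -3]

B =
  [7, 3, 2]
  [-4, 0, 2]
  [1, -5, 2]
A ⊗ B =
  [-2, -8, -1]
  [0, 4, 6]
  [-2, -8, -3]

Apply the min-plus product entry-by-entry:
  C[0][0] = min over k of (A[0][0] + B[0][0] = 5 + 7 = 12, A[0][1] + B[1][0] = 2 + -4 = -2, A[0][2] + B[2][0] = -3 + 1 = -2) = -2 (attained at k = 1)
  C[0][1] = min over k of (A[0][0] + B[0][1] = 5 + 3 = 8, A[0][1] + B[1][1] = 2 + 0 = 2, A[0][2] + B[2][1] = -3 + -5 = -8) = -8 (attained at k = 2)
  C[0][2] = min over k of (A[0][0] + B[0][2] = 5 + 2 = 7, A[0][1] + B[1][2] = 2 + 2 = 4, A[0][2] + B[2][2] = -3 + 2 = -1) = -1 (attained at k = 2)
  C[1][0] = min over k of (A[1][0] + B[0][0] = 8 + 7 = 15, A[1][1] + B[1][0] = 4 + -4 = 0, A[1][2] + B[2][0] = 10 + 1 = 11) = 0 (attained at k = 1)
  C[1][1] = min over k of (A[1][0] + B[0][1] = 8 + 3 = 11, A[1][1] + B[1][1] = 4 + 0 = 4, A[1][2] + B[2][1] = 10 + -5 = 5) = 4 (attained at k = 1)
  C[1][2] = min over k of (A[1][0] + B[0][2] = 8 + 2 = 10, A[1][1] + B[1][2] = 4 + 2 = 6, A[1][2] + B[2][2] = 10 + 2 = 12) = 6 (attained at k = 1)
  C[2][0] = min over k of (A[2][0] + B[0][0] = -5 + 7 = 2, A[2][1] + B[1][0] = 2 + -4 = -2, A[2][2] + B[2][0] = -3 + 1 = -2) = -2 (attained at k = 1)
  C[2][1] = min over k of (A[2][0] + B[0][1] = -5 + 3 = -2, A[2][1] + B[1][1] = 2 + 0 = 2, A[2][2] + B[2][1] = -3 + -5 = -8) = -8 (attained at k = 2)
  C[2][2] = min over k of (A[2][0] + B[0][2] = -5 + 2 = -3, A[2][1] + B[1][2] = 2 + 2 = 4, A[2][2] + B[2][2] = -3 + 2 = -1) = -3 (attained at k = 0)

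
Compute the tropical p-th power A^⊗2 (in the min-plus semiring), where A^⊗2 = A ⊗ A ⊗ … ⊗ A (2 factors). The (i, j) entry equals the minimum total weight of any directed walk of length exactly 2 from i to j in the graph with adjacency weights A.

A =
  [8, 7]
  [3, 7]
A^⊗2 =
  [10, 14]
  [10, 10]

Each entry (A^⊗2)_ij equals the minimum over all length-2 walks i = v_0 → v_1 → … → v_2 = j of Σ_t A[v_t][v_{t+1}]. For example, for (i, j) = (0, 1) we minimise over 2 possible intermediate vertex sequences; the minimum is 14, attained along the walk 0 → 1 → 1.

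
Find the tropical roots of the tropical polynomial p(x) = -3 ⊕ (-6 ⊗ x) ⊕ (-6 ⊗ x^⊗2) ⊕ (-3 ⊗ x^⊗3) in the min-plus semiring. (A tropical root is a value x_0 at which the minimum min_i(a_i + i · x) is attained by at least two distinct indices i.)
Roots: {-3, 0, 3}

Each tropical root is a break point of the lower envelope of the lines y = a_i + i · x (there are 4 lines, with slopes 0, 1, ..., 3). Only the lines that attain the minimum somewhere contribute to roots; other lines are dominated. Here the surviving (envelope) indices are i = 3, i = 2, i = 1, i = 0.
Intersections between consecutive envelope lines give the roots: for adjacent envelope indices i < j the intersection is x = (a_i − a_j) / (j − i). Reading off the sorted break points: {-3, 0, 3}.
Verification: at each break x_0, at least two indices attain the minimum of min_i(a_i + i · x_0).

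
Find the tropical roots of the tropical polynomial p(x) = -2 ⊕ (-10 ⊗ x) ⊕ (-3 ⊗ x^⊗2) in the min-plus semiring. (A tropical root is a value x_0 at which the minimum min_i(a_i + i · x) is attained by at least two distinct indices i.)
Roots: {-7, 8}

Each tropical root is a break point of the lower envelope of the lines y = a_i + i · x (there are 3 lines, with slopes 0, 1, ..., 2). Only the lines that attain the minimum somewhere contribute to roots; other lines are dominated. Here the surviving (envelope) indices are i = 2, i = 1, i = 0.
Intersections between consecutive envelope lines give the roots: for adjacent envelope indices i < j the intersection is x = (a_i − a_j) / (j − i). Reading off the sorted break points: {-7, 8}.
Verification: at each break x_0, at least two indices attain the minimum of min_i(a_i + i · x_0).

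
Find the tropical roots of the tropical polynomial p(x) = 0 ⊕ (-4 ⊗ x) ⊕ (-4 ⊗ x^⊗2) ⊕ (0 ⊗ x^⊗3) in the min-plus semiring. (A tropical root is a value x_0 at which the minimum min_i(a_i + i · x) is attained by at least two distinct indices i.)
Roots: {-4, 0, 4}

Each tropical root is a break point of the lower envelope of the lines y = a_i + i · x (there are 4 lines, with slopes 0, 1, ..., 3). Only the lines that attain the minimum somewhere contribute to roots; other lines are dominated. Here the surviving (envelope) indices are i = 3, i = 2, i = 1, i = 0.
Intersections between consecutive envelope lines give the roots: for adjacent envelope indices i < j the intersection is x = (a_i − a_j) / (j − i). Reading off the sorted break points: {-4, 0, 4}.
Verification: at each break x_0, at least two indices attain the minimum of min_i(a_i + i · x_0).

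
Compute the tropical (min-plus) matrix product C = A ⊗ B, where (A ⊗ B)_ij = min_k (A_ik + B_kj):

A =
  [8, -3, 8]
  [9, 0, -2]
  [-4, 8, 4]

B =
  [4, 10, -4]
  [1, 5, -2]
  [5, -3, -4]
A ⊗ B =
  [-2, 2, -5]
  [1, -5, -6]
  [0, 1, -8]

Apply the min-plus product entry-by-entry:
  C[0][0] = min over k of (A[0][0] + B[0][0] = 8 + 4 = 12, A[0][1] + B[1][0] = -3 + 1 = -2, A[0][2] + B[2][0] = 8 + 5 = 13) = -2 (attained at k = 1)
  C[0][1] = min over k of (A[0][0] + B[0][1] = 8 + 10 = 18, A[0][1] + B[1][1] = -3 + 5 = 2, A[0][2] + B[2][1] = 8 + -3 = 5) = 2 (attained at k = 1)
  C[0][2] = min over k of (A[0][0] + B[0][2] = 8 + -4 = 4, A[0][1] + B[1][2] = -3 + -2 = -5, A[0][2] + B[2][2] = 8 + -4 = 4) = -5 (attained at k = 1)
  C[1][0] = min over k of (A[1][0] + B[0][0] = 9 + 4 = 13, A[1][1] + B[1][0] = 0 + 1 = 1, A[1][2] + B[2][0] = -2 + 5 = 3) = 1 (attained at k = 1)
  C[1][1] = min over k of (A[1][0] + B[0][1] = 9 + 10 = 19, A[1][1] + B[1][1] = 0 + 5 = 5, A[1][2] + B[2][1] = -2 + -3 = -5) = -5 (attained at k = 2)
  C[1][2] = min over k of (A[1][0] + B[0][2] = 9 + -4 = 5, A[1][1] + B[1][2] = 0 + -2 = -2, A[1][2] + B[2][2] = -2 + -4 = -6) = -6 (attained at k = 2)
  C[2][0] = min over k of (A[2][0] + B[0][0] = -4 + 4 = 0, A[2][1] + B[1][0] = 8 + 1 = 9, A[2][2] + B[2][0] = 4 + 5 = 9) = 0 (attained at k = 0)
  C[2][1] = min over k of (A[2][0] + B[0][1] = -4 + 10 = 6, A[2][1] + B[1][1] = 8 + 5 = 13, A[2][2] + B[2][1] = 4 + -3 = 1) = 1 (attained at k = 2)
  C[2][2] = min over k of (A[2][0] + B[0][2] = -4 + -4 = -8, A[2][1] + B[1][2] = 8 + -2 = 6, A[2][2] + B[2][2] = 4 + -4 = 0) = -8 (attained at k = 0)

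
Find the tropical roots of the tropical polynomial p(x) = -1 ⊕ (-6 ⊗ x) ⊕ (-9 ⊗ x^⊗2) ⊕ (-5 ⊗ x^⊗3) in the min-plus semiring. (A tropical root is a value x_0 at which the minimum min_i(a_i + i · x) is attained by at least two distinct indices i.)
Roots: {-4, 3, 5}

Each tropical root is a break point of the lower envelope of the lines y = a_i + i · x (there are 4 lines, with slopes 0, 1, ..., 3). Only the lines that attain the minimum somewhere contribute to roots; other lines are dominated. Here the surviving (envelope) indices are i = 3, i = 2, i = 1, i = 0.
Intersections between consecutive envelope lines give the roots: for adjacent envelope indices i < j the intersection is x = (a_i − a_j) / (j − i). Reading off the sorted break points: {-4, 3, 5}.
Verification: at each break x_0, at least two indices attain the minimum of min_i(a_i + i · x_0).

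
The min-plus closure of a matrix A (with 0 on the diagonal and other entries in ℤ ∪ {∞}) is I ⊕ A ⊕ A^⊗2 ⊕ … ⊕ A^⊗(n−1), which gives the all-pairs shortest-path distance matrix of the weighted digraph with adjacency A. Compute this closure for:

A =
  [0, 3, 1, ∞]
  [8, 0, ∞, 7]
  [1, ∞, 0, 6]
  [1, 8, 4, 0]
Closure =
  [0, 3, 1, 7]
  [8, 0, 9, 7]
  [1, 4, 0, 6]
  [1, 4, 2, 0]

This is the Floyd-Warshall all-pairs shortest-path computation. For each intermediate vertex k = 0, 1, …, 3, update dist[i][j] ← min(dist[i][j], dist[i][k] + dist[k][j]). The final matrix gives, for each (i, j), the minimum total weight of any directed path from i to j (possibly empty when i = j).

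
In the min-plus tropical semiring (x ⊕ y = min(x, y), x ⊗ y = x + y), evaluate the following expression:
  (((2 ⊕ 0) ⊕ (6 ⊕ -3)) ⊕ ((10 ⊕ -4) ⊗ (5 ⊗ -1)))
(((2 ⊕ 0) ⊕ (6 ⊕ -3)) ⊕ ((10 ⊕ -4) ⊗ (5 ⊗ -1))) = -3

Expand innermost to outermost. Recall ⊕ takes the minimum of its arguments and ⊗ takes their sum. Working out the expression (((2 ⊕ 0) ⊕ (6 ⊕ -3)) ⊕ ((10 ⊕ -4) ⊗ (5 ⊗ -1))) gives -3.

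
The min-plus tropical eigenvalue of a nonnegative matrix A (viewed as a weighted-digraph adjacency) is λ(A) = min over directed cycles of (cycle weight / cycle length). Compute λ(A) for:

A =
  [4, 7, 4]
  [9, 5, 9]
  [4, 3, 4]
λ(A) = 4

Enumerate directed cycles and compute their means (weight / length). Sample:
  cycle 0 → 0: weight = 4, length = 1, mean = 4/1 ≈ 4.000
  cycle 1 → 1: weight = 5, length = 1, mean = 5/1 ≈ 5.000
  cycle 2 → 2: weight = 4, length = 1, mean = 4/1 ≈ 4.000
  cycle 0 → 1 → 0: weight = 16, length = 2, mean = 16/2 ≈ 8.000
  cycle 0 → 2 → 0: weight = 8, length = 2, mean = 8/2 ≈ 4.000
  cycle 1 → 0 → 1: weight = 16, length = 2, mean = 16/2 ≈ 8.000
Minimum mean = 4.000, attained e.g. along the cycle 0 → 0 with weight 4 and length 1. So λ(A) = 4/1 = 4.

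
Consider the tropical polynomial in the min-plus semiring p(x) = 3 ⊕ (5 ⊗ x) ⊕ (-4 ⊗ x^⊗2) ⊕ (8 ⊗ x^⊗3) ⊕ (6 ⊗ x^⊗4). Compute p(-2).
p(-2) = -8

A tropical monomial a ⊗ x^⊗i evaluates to a + i · x. Evaluating each term at x = -2:
  Term 0 contributes 3 + 0 · -2 = 3
  Term 1 contributes 5 + 1 · -2 = 3
  Term 2 contributes -4 + 2 · -2 = -8
  Term 3 contributes 8 + 3 · -2 = 2
  Term 4 contributes 6 + 4 · -2 = -2
p(-2) = ⊕ of these = min[3, 3, -8, 2, -2] = -8.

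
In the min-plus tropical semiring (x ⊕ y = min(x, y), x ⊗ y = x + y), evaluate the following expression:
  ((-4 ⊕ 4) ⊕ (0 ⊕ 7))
((-4 ⊕ 4) ⊕ (0 ⊕ 7)) = -4

Expand innermost to outermost. Recall ⊕ takes the minimum of its arguments and ⊗ takes their sum. Working out the expression ((-4 ⊕ 4) ⊕ (0 ⊕ 7)) gives -4.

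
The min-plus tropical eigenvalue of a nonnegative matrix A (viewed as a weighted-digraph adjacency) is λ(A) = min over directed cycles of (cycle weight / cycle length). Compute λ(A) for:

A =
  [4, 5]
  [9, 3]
λ(A) = 3

Enumerate directed cycles and compute their means (weight / length). Sample:
  cycle 0 → 0: weight = 4, length = 1, mean = 4/1 ≈ 4.000
  cycle 1 → 1: weight = 3, length = 1, mean = 3/1 ≈ 3.000
  cycle 0 → 1 → 0: weight = 14, length = 2, mean = 14/2 ≈ 7.000
  cycle 1 → 0 → 1: weight = 14, length = 2, mean = 14/2 ≈ 7.000
Minimum mean = 3.000, attained e.g. along the cycle 1 → 1 with weight 3 and length 1. So λ(A) = 3/1 = 3.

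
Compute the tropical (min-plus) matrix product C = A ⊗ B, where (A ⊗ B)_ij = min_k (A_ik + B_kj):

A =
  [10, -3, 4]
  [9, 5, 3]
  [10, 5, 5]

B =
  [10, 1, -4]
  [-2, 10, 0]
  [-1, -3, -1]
A ⊗ B =
  [-5, 1, -3]
  [2, 0, 2]
  [3, 2, 4]

Apply the min-plus product entry-by-entry:
  C[0][0] = min over k of (A[0][0] + B[0][0] = 10 + 10 = 20, A[0][1] + B[1][0] = -3 + -2 = -5, A[0][2] + B[2][0] = 4 + -1 = 3) = -5 (attained at k = 1)
  C[0][1] = min over k of (A[0][0] + B[0][1] = 10 + 1 = 11, A[0][1] + B[1][1] = -3 + 10 = 7, A[0][2] + B[2][1] = 4 + -3 = 1) = 1 (attained at k = 2)
  C[0][2] = min over k of (A[0][0] + B[0][2] = 10 + -4 = 6, A[0][1] + B[1][2] = -3 + 0 = -3, A[0][2] + B[2][2] = 4 + -1 = 3) = -3 (attained at k = 1)
  C[1][0] = min over k of (A[1][0] + B[0][0] = 9 + 10 = 19, A[1][1] + B[1][0] = 5 + -2 = 3, A[1][2] + B[2][0] = 3 + -1 = 2) = 2 (attained at k = 2)
  C[1][1] = min over k of (A[1][0] + B[0][1] = 9 + 1 = 10, A[1][1] + B[1][1] = 5 + 10 = 15, A[1][2] + B[2][1] = 3 + -3 = 0) = 0 (attained at k = 2)
  C[1][2] = min over k of (A[1][0] + B[0][2] = 9 + -4 = 5, A[1][1] + B[1][2] = 5 + 0 = 5, A[1][2] + B[2][2] = 3 + -1 = 2) = 2 (attained at k = 2)
  C[2][0] = min over k of (A[2][0] + B[0][0] = 10 + 10 = 20, A[2][1] + B[1][0] = 5 + -2 = 3, A[2][2] + B[2][0] = 5 + -1 = 4) = 3 (attained at k = 1)
  C[2][1] = min over k of (A[2][0] + B[0][1] = 10 + 1 = 11, A[2][1] + B[1][1] = 5 + 10 = 15, A[2][2] + B[2][1] = 5 + -3 = 2) = 2 (attained at k = 2)
  C[2][2] = min over k of (A[2][0] + B[0][2] = 10 + -4 = 6, A[2][1] + B[1][2] = 5 + 0 = 5, A[2][2] + B[2][2] = 5 + -1 = 4) = 4 (attained at k = 2)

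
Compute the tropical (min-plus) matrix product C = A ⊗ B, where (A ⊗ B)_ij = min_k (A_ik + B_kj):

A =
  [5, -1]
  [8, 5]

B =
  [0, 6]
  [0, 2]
A ⊗ B =
  [-1, 1]
  [5, 7]

Apply the min-plus product entry-by-entry:
  C[0][0] = min over k of (A[0][0] + B[0][0] = 5 + 0 = 5, A[0][1] + B[1][0] = -1 + 0 = -1) = -1 (attained at k = 1)
  C[0][1] = min over k of (A[0][0] + B[0][1] = 5 + 6 = 11, A[0][1] + B[1][1] = -1 + 2 = 1) = 1 (attained at k = 1)
  C[1][0] = min over k of (A[1][0] + B[0][0] = 8 + 0 = 8, A[1][1] + B[1][0] = 5 + 0 = 5) = 5 (attained at k = 1)
  C[1][1] = min over k of (A[1][0] + B[0][1] = 8 + 6 = 14, A[1][1] + B[1][1] = 5 + 2 = 7) = 7 (attained at k = 1)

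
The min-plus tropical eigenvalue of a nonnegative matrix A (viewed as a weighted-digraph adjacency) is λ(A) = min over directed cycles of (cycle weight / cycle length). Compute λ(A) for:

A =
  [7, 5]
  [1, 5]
λ(A) = 3

Enumerate directed cycles and compute their means (weight / length). Sample:
  cycle 0 → 0: weight = 7, length = 1, mean = 7/1 ≈ 7.000
  cycle 1 → 1: weight = 5, length = 1, mean = 5/1 ≈ 5.000
  cycle 0 → 1 → 0: weight = 6, length = 2, mean = 6/2 ≈ 3.000
  cycle 1 → 0 → 1: weight = 6, length = 2, mean = 6/2 ≈ 3.000
Minimum mean = 3.000, attained e.g. along the cycle 0 → 1 → 0 with weight 6 and length 2. So λ(A) = 6/2 = 3.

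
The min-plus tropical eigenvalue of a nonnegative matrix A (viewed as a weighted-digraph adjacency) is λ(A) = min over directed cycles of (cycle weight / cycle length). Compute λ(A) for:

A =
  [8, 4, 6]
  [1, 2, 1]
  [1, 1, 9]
λ(A) = 1

Enumerate directed cycles and compute their means (weight / length). Sample:
  cycle 0 → 0: weight = 8, length = 1, mean = 8/1 ≈ 8.000
  cycle 1 → 1: weight = 2, length = 1, mean = 2/1 ≈ 2.000
  cycle 2 → 2: weight = 9, length = 1, mean = 9/1 ≈ 9.000
  cycle 0 → 1 → 0: weight = 5, length = 2, mean = 5/2 ≈ 2.500
  cycle 0 → 2 → 0: weight = 7, length = 2, mean = 7/2 ≈ 3.500
  cycle 1 → 0 → 1: weight = 5, length = 2, mean = 5/2 ≈ 2.500
Minimum mean = 1.000, attained e.g. along the cycle 1 → 2 → 1 with weight 2 and length 2. So λ(A) = 2/2 = 1.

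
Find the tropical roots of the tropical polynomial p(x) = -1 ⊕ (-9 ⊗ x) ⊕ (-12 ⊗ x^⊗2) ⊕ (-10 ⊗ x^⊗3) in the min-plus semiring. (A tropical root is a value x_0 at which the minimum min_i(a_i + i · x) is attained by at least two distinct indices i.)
Roots: {-2, 3, 8}

Each tropical root is a break point of the lower envelope of the lines y = a_i + i · x (there are 4 lines, with slopes 0, 1, ..., 3). Only the lines that attain the minimum somewhere contribute to roots; other lines are dominated. Here the surviving (envelope) indices are i = 3, i = 2, i = 1, i = 0.
Intersections between consecutive envelope lines give the roots: for adjacent envelope indices i < j the intersection is x = (a_i − a_j) / (j − i). Reading off the sorted break points: {-2, 3, 8}.
Verification: at each break x_0, at least two indices attain the minimum of min_i(a_i + i · x_0).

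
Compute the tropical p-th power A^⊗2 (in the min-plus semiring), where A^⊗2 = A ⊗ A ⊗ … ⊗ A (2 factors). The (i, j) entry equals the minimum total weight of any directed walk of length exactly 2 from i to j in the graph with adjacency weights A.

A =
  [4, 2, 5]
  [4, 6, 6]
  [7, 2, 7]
A^⊗2 =
  [6, 6, 8]
  [8, 6, 9]
  [6, 8, 8]

Each entry (A^⊗2)_ij equals the minimum over all length-2 walks i = v_0 → v_1 → … → v_2 = j of Σ_t A[v_t][v_{t+1}]. For example, for (i, j) = (0, 2) we minimise over 3 possible intermediate vertex sequences; the minimum is 8, attained along the walk 0 → 1 → 2.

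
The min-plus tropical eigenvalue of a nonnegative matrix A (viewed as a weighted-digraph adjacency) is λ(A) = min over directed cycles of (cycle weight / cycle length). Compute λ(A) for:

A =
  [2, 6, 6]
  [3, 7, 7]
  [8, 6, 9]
λ(A) = 2

Enumerate directed cycles and compute their means (weight / length). Sample:
  cycle 0 → 0: weight = 2, length = 1, mean = 2/1 ≈ 2.000
  cycle 1 → 1: weight = 7, length = 1, mean = 7/1 ≈ 7.000
  cycle 2 → 2: weight = 9, length = 1, mean = 9/1 ≈ 9.000
  cycle 0 → 1 → 0: weight = 9, length = 2, mean = 9/2 ≈ 4.500
  cycle 0 → 2 → 0: weight = 14, length = 2, mean = 14/2 ≈ 7.000
  cycle 1 → 0 → 1: weight = 9, length = 2, mean = 9/2 ≈ 4.500
Minimum mean = 2.000, attained e.g. along the cycle 0 → 0 with weight 2 and length 1. So λ(A) = 2/1 = 2.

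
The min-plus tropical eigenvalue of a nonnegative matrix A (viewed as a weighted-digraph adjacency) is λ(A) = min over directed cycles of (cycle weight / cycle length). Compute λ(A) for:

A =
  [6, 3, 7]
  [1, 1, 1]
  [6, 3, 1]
λ(A) = 1

Enumerate directed cycles and compute their means (weight / length). Sample:
  cycle 0 → 0: weight = 6, length = 1, mean = 6/1 ≈ 6.000
  cycle 1 → 1: weight = 1, length = 1, mean = 1/1 ≈ 1.000
  cycle 2 → 2: weight = 1, length = 1, mean = 1/1 ≈ 1.000
  cycle 0 → 1 → 0: weight = 4, length = 2, mean = 4/2 ≈ 2.000
  cycle 0 → 2 → 0: weight = 13, length = 2, mean = 13/2 ≈ 6.500
  cycle 1 → 0 → 1: weight = 4, length = 2, mean = 4/2 ≈ 2.000
Minimum mean = 1.000, attained e.g. along the cycle 1 → 1 with weight 1 and length 1. So λ(A) = 1/1 = 1.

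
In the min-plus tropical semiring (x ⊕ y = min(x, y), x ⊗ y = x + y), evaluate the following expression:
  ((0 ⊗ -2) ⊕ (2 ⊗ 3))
((0 ⊗ -2) ⊕ (2 ⊗ 3)) = -2

Expand innermost to outermost. Recall ⊕ takes the minimum of its arguments and ⊗ takes their sum. Working out the expression ((0 ⊗ -2) ⊕ (2 ⊗ 3)) gives -2.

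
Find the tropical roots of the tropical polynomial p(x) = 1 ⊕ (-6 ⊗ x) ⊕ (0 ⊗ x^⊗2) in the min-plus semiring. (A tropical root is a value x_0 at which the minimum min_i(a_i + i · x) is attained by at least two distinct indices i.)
Roots: {-6, 7}

Each tropical root is a break point of the lower envelope of the lines y = a_i + i · x (there are 3 lines, with slopes 0, 1, ..., 2). Only the lines that attain the minimum somewhere contribute to roots; other lines are dominated. Here the surviving (envelope) indices are i = 2, i = 1, i = 0.
Intersections between consecutive envelope lines give the roots: for adjacent envelope indices i < j the intersection is x = (a_i − a_j) / (j − i). Reading off the sorted break points: {-6, 7}.
Verification: at each break x_0, at least two indices attain the minimum of min_i(a_i + i · x_0).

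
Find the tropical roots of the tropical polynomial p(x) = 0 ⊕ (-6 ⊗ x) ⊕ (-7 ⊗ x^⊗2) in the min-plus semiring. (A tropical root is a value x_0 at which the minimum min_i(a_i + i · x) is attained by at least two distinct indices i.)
Roots: {1, 6}

Each tropical root is a break point of the lower envelope of the lines y = a_i + i · x (there are 3 lines, with slopes 0, 1, ..., 2). Only the lines that attain the minimum somewhere contribute to roots; other lines are dominated. Here the surviving (envelope) indices are i = 2, i = 1, i = 0.
Intersections between consecutive envelope lines give the roots: for adjacent envelope indices i < j the intersection is x = (a_i − a_j) / (j − i). Reading off the sorted break points: {1, 6}.
Verification: at each break x_0, at least two indices attain the minimum of min_i(a_i + i · x_0).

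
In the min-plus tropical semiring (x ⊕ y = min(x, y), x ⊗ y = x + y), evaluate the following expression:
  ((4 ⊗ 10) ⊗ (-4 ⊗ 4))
((4 ⊗ 10) ⊗ (-4 ⊗ 4)) = 14

Expand innermost to outermost. Recall ⊕ takes the minimum of its arguments and ⊗ takes their sum. Working out the expression ((4 ⊗ 10) ⊗ (-4 ⊗ 4)) gives 14.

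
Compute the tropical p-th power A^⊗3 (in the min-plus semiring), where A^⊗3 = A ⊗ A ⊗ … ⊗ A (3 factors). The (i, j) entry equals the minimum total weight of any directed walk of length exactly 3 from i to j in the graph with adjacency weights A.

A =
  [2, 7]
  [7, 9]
A^⊗3 =
  [6, 11]
  [11, 16]

Each entry (A^⊗3)_ij equals the minimum over all length-3 walks i = v_0 → v_1 → … → v_3 = j of Σ_t A[v_t][v_{t+1}]. For example, for (i, j) = (0, 1) we minimise over 4 possible intermediate vertex sequences; the minimum is 11, attained along the walk 0 → 0 → 0 → 1.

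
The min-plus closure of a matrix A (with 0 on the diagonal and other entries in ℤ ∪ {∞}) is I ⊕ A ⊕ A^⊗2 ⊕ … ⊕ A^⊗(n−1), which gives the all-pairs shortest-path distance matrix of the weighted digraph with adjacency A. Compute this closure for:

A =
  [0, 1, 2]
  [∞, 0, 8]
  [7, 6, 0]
Closure =
  [0, 1, 2]
  [15, 0, 8]
  [7, 6, 0]

This is the Floyd-Warshall all-pairs shortest-path computation. For each intermediate vertex k = 0, 1, …, 2, update dist[i][j] ← min(dist[i][j], dist[i][k] + dist[k][j]). The final matrix gives, for each (i, j), the minimum total weight of any directed path from i to j (possibly empty when i = j).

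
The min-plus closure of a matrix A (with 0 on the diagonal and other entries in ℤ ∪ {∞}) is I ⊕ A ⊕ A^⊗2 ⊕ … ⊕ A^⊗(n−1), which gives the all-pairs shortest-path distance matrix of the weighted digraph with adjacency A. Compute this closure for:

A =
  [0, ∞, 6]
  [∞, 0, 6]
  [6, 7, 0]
Closure =
  [0, 13, 6]
  [12, 0, 6]
  [6, 7, 0]

This is the Floyd-Warshall all-pairs shortest-path computation. For each intermediate vertex k = 0, 1, …, 2, update dist[i][j] ← min(dist[i][j], dist[i][k] + dist[k][j]). The final matrix gives, for each (i, j), the minimum total weight of any directed path from i to j (possibly empty when i = j).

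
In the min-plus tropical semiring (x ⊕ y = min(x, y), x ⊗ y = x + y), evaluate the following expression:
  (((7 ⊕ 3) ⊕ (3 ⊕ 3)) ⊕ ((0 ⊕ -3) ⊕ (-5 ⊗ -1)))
(((7 ⊕ 3) ⊕ (3 ⊕ 3)) ⊕ ((0 ⊕ -3) ⊕ (-5 ⊗ -1))) = -6

Expand innermost to outermost. Recall ⊕ takes the minimum of its arguments and ⊗ takes their sum. Working out the expression (((7 ⊕ 3) ⊕ (3 ⊕ 3)) ⊕ ((0 ⊕ -3) ⊕ (-5 ⊗ -1))) gives -6.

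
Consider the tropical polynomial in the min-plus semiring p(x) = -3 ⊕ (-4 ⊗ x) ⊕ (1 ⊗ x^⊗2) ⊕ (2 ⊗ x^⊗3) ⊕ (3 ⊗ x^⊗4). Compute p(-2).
p(-2) = -6

A tropical monomial a ⊗ x^⊗i evaluates to a + i · x. Evaluating each term at x = -2:
  Term 0 contributes -3 + 0 · -2 = -3
  Term 1 contributes -4 + 1 · -2 = -6
  Term 2 contributes 1 + 2 · -2 = -3
  Term 3 contributes 2 + 3 · -2 = -4
  Term 4 contributes 3 + 4 · -2 = -5
p(-2) = ⊕ of these = min[-3, -6, -3, -4, -5] = -6.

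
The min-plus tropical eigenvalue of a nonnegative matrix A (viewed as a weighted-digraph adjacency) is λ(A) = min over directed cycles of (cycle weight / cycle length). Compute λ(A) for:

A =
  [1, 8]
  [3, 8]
λ(A) = 1

Enumerate directed cycles and compute their means (weight / length). Sample:
  cycle 0 → 0: weight = 1, length = 1, mean = 1/1 ≈ 1.000
  cycle 1 → 1: weight = 8, length = 1, mean = 8/1 ≈ 8.000
  cycle 0 → 1 → 0: weight = 11, length = 2, mean = 11/2 ≈ 5.500
  cycle 1 → 0 → 1: weight = 11, length = 2, mean = 11/2 ≈ 5.500
Minimum mean = 1.000, attained e.g. along the cycle 0 → 0 with weight 1 and length 1. So λ(A) = 1/1 = 1.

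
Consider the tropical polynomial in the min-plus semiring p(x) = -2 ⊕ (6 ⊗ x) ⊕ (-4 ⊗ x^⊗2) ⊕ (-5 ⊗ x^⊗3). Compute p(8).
p(8) = -2

A tropical monomial a ⊗ x^⊗i evaluates to a + i · x. Evaluating each term at x = 8:
  Term 0 contributes -2 + 0 · 8 = -2
  Term 1 contributes 6 + 1 · 8 = 14
  Term 2 contributes -4 + 2 · 8 = 12
  Term 3 contributes -5 + 3 · 8 = 19
p(8) = ⊕ of these = min[-2, 14, 12, 19] = -2.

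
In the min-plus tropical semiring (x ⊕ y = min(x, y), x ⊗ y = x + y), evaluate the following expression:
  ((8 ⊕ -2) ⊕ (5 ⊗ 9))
((8 ⊕ -2) ⊕ (5 ⊗ 9)) = -2

Expand innermost to outermost. Recall ⊕ takes the minimum of its arguments and ⊗ takes their sum. Working out the expression ((8 ⊕ -2) ⊕ (5 ⊗ 9)) gives -2.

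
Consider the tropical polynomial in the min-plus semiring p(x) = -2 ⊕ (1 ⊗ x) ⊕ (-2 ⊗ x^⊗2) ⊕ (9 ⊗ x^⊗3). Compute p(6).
p(6) = -2

A tropical monomial a ⊗ x^⊗i evaluates to a + i · x. Evaluating each term at x = 6:
  Term 0 contributes -2 + 0 · 6 = -2
  Term 1 contributes 1 + 1 · 6 = 7
  Term 2 contributes -2 + 2 · 6 = 10
  Term 3 contributes 9 + 3 · 6 = 27
p(6) = ⊕ of these = min[-2, 7, 10, 27] = -2.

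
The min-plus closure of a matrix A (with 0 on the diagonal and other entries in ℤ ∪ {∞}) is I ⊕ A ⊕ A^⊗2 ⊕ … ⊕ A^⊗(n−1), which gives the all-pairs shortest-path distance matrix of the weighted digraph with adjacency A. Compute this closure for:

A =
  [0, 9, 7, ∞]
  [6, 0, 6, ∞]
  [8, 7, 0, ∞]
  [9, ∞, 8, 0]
Closure =
  [0, 9, 7, ∞]
  [6, 0, 6, ∞]
  [8, 7, 0, ∞]
  [9, 15, 8, 0]

This is the Floyd-Warshall all-pairs shortest-path computation. For each intermediate vertex k = 0, 1, …, 3, update dist[i][j] ← min(dist[i][j], dist[i][k] + dist[k][j]). The final matrix gives, for each (i, j), the minimum total weight of any directed path from i to j (possibly empty when i = j).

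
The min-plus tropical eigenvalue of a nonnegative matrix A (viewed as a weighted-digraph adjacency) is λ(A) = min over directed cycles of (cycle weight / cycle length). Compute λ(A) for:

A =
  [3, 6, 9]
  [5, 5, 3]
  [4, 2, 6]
λ(A) = 5/2

Enumerate directed cycles and compute their means (weight / length). Sample:
  cycle 0 → 0: weight = 3, length = 1, mean = 3/1 ≈ 3.000
  cycle 1 → 1: weight = 5, length = 1, mean = 5/1 ≈ 5.000
  cycle 2 → 2: weight = 6, length = 1, mean = 6/1 ≈ 6.000
  cycle 0 → 1 → 0: weight = 11, length = 2, mean = 11/2 ≈ 5.500
  cycle 0 → 2 → 0: weight = 13, length = 2, mean = 13/2 ≈ 6.500
  cycle 1 → 0 → 1: weight = 11, length = 2, mean = 11/2 ≈ 5.500
Minimum mean = 2.500, attained e.g. along the cycle 1 → 2 → 1 with weight 5 and length 2. So λ(A) = 5/2 = 5/2.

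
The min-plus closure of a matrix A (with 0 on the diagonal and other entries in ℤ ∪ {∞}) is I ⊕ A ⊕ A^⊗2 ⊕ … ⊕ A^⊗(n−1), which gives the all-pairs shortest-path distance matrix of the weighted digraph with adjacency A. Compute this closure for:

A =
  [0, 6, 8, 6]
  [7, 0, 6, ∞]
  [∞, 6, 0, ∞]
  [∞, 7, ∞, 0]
Closure =
  [0, 6, 8, 6]
  [7, 0, 6, 13]
  [13, 6, 0, 19]
  [14, 7, 13, 0]

This is the Floyd-Warshall all-pairs shortest-path computation. For each intermediate vertex k = 0, 1, …, 3, update dist[i][j] ← min(dist[i][j], dist[i][k] + dist[k][j]). The final matrix gives, for each (i, j), the minimum total weight of any directed path from i to j (possibly empty when i = j).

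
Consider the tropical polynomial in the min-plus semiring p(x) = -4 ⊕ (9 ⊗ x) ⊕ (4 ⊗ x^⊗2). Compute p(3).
p(3) = -4

A tropical monomial a ⊗ x^⊗i evaluates to a + i · x. Evaluating each term at x = 3:
  Term 0 contributes -4 + 0 · 3 = -4
  Term 1 contributes 9 + 1 · 3 = 12
  Term 2 contributes 4 + 2 · 3 = 10
p(3) = ⊕ of these = min[-4, 12, 10] = -4.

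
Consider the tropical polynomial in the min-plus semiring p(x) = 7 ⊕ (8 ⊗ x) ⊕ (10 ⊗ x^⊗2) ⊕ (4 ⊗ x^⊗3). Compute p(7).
p(7) = 7

A tropical monomial a ⊗ x^⊗i evaluates to a + i · x. Evaluating each term at x = 7:
  Term 0 contributes 7 + 0 · 7 = 7
  Term 1 contributes 8 + 1 · 7 = 15
  Term 2 contributes 10 + 2 · 7 = 24
  Term 3 contributes 4 + 3 · 7 = 25
p(7) = ⊕ of these = min[7, 15, 24, 25] = 7.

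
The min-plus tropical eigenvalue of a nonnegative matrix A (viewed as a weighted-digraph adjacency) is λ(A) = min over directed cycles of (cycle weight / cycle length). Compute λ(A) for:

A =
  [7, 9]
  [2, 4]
λ(A) = 4

Enumerate directed cycles and compute their means (weight / length). Sample:
  cycle 0 → 0: weight = 7, length = 1, mean = 7/1 ≈ 7.000
  cycle 1 → 1: weight = 4, length = 1, mean = 4/1 ≈ 4.000
  cycle 0 → 1 → 0: weight = 11, length = 2, mean = 11/2 ≈ 5.500
  cycle 1 → 0 → 1: weight = 11, length = 2, mean = 11/2 ≈ 5.500
Minimum mean = 4.000, attained e.g. along the cycle 1 → 1 with weight 4 and length 1. So λ(A) = 4/1 = 4.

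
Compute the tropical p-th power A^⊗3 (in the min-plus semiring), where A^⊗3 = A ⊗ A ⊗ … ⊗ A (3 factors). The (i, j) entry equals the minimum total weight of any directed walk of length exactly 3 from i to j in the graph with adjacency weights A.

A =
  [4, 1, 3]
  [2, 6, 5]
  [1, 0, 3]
A^⊗3 =
  [5, 4, 6]
  [5, 5, 8]
  [4, 3, 5]

Each entry (A^⊗3)_ij equals the minimum over all length-3 walks i = v_0 → v_1 → … → v_3 = j of Σ_t A[v_t][v_{t+1}]. For example, for (i, j) = (0, 2) we minimise over 9 possible intermediate vertex sequences; the minimum is 6, attained along the walk 0 → 1 → 0 → 2.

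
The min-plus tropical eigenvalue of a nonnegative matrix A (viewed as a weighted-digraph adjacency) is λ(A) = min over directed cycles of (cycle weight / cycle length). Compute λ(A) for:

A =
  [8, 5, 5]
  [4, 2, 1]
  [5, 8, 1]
λ(A) = 1

Enumerate directed cycles and compute their means (weight / length). Sample:
  cycle 0 → 0: weight = 8, length = 1, mean = 8/1 ≈ 8.000
  cycle 1 → 1: weight = 2, length = 1, mean = 2/1 ≈ 2.000
  cycle 2 → 2: weight = 1, length = 1, mean = 1/1 ≈ 1.000
  cycle 0 → 1 → 0: weight = 9, length = 2, mean = 9/2 ≈ 4.500
  cycle 0 → 2 → 0: weight = 10, length = 2, mean = 10/2 ≈ 5.000
  cycle 1 → 0 → 1: weight = 9, length = 2, mean = 9/2 ≈ 4.500
Minimum mean = 1.000, attained e.g. along the cycle 2 → 2 with weight 1 and length 1. So λ(A) = 1/1 = 1.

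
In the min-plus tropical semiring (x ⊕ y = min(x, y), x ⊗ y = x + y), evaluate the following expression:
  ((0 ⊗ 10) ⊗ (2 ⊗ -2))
((0 ⊗ 10) ⊗ (2 ⊗ -2)) = 10

Expand innermost to outermost. Recall ⊕ takes the minimum of its arguments and ⊗ takes their sum. Working out the expression ((0 ⊗ 10) ⊗ (2 ⊗ -2)) gives 10.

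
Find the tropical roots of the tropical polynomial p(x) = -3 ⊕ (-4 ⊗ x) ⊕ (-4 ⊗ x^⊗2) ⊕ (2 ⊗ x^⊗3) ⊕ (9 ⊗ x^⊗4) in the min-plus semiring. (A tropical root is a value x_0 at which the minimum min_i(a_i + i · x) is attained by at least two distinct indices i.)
Roots: {-7, -6, 0, 1}

Each tropical root is a break point of the lower envelope of the lines y = a_i + i · x (there are 5 lines, with slopes 0, 1, ..., 4). Only the lines that attain the minimum somewhere contribute to roots; other lines are dominated. Here the surviving (envelope) indices are i = 4, i = 3, i = 2, i = 1, i = 0.
Intersections between consecutive envelope lines give the roots: for adjacent envelope indices i < j the intersection is x = (a_i − a_j) / (j − i). Reading off the sorted break points: {-7, -6, 0, 1}.
Verification: at each break x_0, at least two indices attain the minimum of min_i(a_i + i · x_0).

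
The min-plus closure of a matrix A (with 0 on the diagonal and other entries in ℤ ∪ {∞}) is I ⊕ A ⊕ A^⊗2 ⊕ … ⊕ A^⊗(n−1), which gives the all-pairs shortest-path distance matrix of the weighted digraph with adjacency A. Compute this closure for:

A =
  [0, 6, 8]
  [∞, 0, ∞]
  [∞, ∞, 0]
Closure =
  [0, 6, 8]
  [∞, 0, ∞]
  [∞, ∞, 0]

This is the Floyd-Warshall all-pairs shortest-path computation. For each intermediate vertex k = 0, 1, …, 2, update dist[i][j] ← min(dist[i][j], dist[i][k] + dist[k][j]). The final matrix gives, for each (i, j), the minimum total weight of any directed path from i to j (possibly empty when i = j).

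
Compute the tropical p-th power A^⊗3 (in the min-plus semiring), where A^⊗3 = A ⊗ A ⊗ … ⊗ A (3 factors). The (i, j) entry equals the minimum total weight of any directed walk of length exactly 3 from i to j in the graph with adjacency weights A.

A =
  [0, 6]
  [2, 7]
A^⊗3 =
  [0, 6]
  [2, 8]

Each entry (A^⊗3)_ij equals the minimum over all length-3 walks i = v_0 → v_1 → … → v_3 = j of Σ_t A[v_t][v_{t+1}]. For example, for (i, j) = (0, 1) we minimise over 4 possible intermediate vertex sequences; the minimum is 6, attained along the walk 0 → 0 → 0 → 1.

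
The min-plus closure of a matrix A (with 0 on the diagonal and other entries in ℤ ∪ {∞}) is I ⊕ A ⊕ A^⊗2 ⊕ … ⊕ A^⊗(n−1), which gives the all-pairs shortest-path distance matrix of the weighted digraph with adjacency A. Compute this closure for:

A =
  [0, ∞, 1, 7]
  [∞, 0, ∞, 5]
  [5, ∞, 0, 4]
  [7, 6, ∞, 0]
Closure =
  [0, 11, 1, 5]
  [12, 0, 13, 5]
  [5, 10, 0, 4]
  [7, 6, 8, 0]

This is the Floyd-Warshall all-pairs shortest-path computation. For each intermediate vertex k = 0, 1, …, 3, update dist[i][j] ← min(dist[i][j], dist[i][k] + dist[k][j]). The final matrix gives, for each (i, j), the minimum total weight of any directed path from i to j (possibly empty when i = j).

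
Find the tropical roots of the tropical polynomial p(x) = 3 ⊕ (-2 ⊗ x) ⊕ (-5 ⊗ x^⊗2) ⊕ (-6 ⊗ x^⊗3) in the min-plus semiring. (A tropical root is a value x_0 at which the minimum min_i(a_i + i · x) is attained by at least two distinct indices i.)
Roots: {1, 3, 5}

Each tropical root is a break point of the lower envelope of the lines y = a_i + i · x (there are 4 lines, with slopes 0, 1, ..., 3). Only the lines that attain the minimum somewhere contribute to roots; other lines are dominated. Here the surviving (envelope) indices are i = 3, i = 2, i = 1, i = 0.
Intersections between consecutive envelope lines give the roots: for adjacent envelope indices i < j the intersection is x = (a_i − a_j) / (j − i). Reading off the sorted break points: {1, 3, 5}.
Verification: at each break x_0, at least two indices attain the minimum of min_i(a_i + i · x_0).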